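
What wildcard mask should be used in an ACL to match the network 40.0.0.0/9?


Subnet mask: 255.128.0.0
Wildcard = 255.255.255.255 - subnet mask
255 - 255 = 0
255 - 128 = 127
255 - 0 = 255
255 - 0 = 255
Wildcard: 0.127.255.255


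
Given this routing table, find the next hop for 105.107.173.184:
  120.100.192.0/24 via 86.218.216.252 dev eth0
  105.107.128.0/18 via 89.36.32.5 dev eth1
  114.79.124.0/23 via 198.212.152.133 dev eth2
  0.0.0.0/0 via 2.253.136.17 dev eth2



Longest prefix match for 105.107.173.184:
  /24 120.100.192.0: no
  /18 105.107.128.0: MATCH
  /23 114.79.124.0: no
  /0 0.0.0.0: MATCH
Selected: next-hop 89.36.32.5 via eth1 (matched /18)


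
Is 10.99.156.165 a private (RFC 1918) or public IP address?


RFC 1918 private ranges:
  10.0.0.0/8 (10.0.0.0 - 10.255.255.255)
  172.16.0.0/12 (172.16.0.0 - 172.31.255.255)
  192.168.0.0/16 (192.168.0.0 - 192.168.255.255)
Private (in 10.0.0.0/8)


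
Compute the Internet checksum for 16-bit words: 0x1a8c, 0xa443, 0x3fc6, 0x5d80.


Sum all words (with carry folding):
+ 0x1a8c = 0x1a8c
+ 0xa443 = 0xbecf
+ 0x3fc6 = 0xfe95
+ 0x5d80 = 0x5c16
One's complement: ~0x5c16
Checksum = 0xa3e9


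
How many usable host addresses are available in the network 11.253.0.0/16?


Host bits = 32 - 16 = 16
Total addresses = 2^16 = 65536
Usable = total - 2 (network and broadcast)
Usable hosts: 65534


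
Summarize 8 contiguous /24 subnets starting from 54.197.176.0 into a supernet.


Original prefix: /24
Number of subnets: 8 = 2^3
New prefix = 24 - 3 = 21
Supernet: 54.197.176.0/21


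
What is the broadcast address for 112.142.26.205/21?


Network: 112.142.24.0/21
Host bits = 11
Set all host bits to 1:
Broadcast: 112.142.31.255


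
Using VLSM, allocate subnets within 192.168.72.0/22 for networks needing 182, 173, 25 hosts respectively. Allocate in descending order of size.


182 hosts -> /24 (254 usable): 192.168.72.0/24
173 hosts -> /24 (254 usable): 192.168.73.0/24
25 hosts -> /27 (30 usable): 192.168.74.0/27
Allocation: 192.168.72.0/24 (182 hosts, 254 usable); 192.168.73.0/24 (173 hosts, 254 usable); 192.168.74.0/27 (25 hosts, 30 usable)


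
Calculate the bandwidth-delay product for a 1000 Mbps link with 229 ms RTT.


BDP = bandwidth * RTT
= 1000 Mbps * 229 ms
= 1000 * 1e6 * 229 / 1000 bits
= 229000000 bits
= 28625000 bytes
= 27954.1016 KB
BDP = 229000000 bits (28625000 bytes)


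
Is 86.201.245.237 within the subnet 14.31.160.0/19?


Subnet network: 14.31.160.0
Test IP AND mask: 86.201.224.0
No, 86.201.245.237 is not in 14.31.160.0/19


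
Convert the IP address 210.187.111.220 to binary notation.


210 = 11010010
187 = 10111011
111 = 01101111
220 = 11011100
Binary: 11010010.10111011.01101111.11011100


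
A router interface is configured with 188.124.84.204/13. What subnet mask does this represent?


/13 means 13 network bits, 19 host bits
Binary: 11111111111110000000000000000000
Mask: 255.248.0.0


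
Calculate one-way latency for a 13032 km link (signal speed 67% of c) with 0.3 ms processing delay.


Speed = 0.67 * 3e5 km/s = 201000 km/s
Propagation delay = 13032 / 201000 = 0.0648 s = 64.8358 ms
Processing delay = 0.3 ms
Total one-way latency = 65.1358 ms


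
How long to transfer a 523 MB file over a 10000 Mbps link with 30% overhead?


Effective throughput = 10000 * (1 - 30/100) = 7000 Mbps
File size in Mb = 523 * 8 = 4184 Mb
Time = 4184 / 7000
Time = 0.5977 seconds


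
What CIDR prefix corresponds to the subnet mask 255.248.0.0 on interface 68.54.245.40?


Binary: 11111111.11111000.00000000.00000000
Count leading 1s
Prefix: /13


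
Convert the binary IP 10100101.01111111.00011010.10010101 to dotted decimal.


10100101 = 165
01111111 = 127
00011010 = 26
10010101 = 149
IP: 165.127.26.149


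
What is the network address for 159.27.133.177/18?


IP:   10011111.00011011.10000101.10110001
Mask: 11111111.11111111.11000000.00000000
AND operation:
Net:  10011111.00011011.10000000.00000000
Network: 159.27.128.0/18


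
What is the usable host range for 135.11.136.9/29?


Network: 135.11.136.8
Broadcast: 135.11.136.15
First usable = network + 1
Last usable = broadcast - 1
Range: 135.11.136.9 to 135.11.136.14


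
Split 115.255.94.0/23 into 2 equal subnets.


New prefix = 23 + 1 = 24
Each subnet has 256 addresses
  115.255.94.0/24
  115.255.95.0/24
Subnets: 115.255.94.0/24, 115.255.95.0/24


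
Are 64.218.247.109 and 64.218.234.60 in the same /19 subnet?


Mask: 255.255.224.0
64.218.247.109 AND mask = 64.218.224.0
64.218.234.60 AND mask = 64.218.224.0
Yes, same subnet (64.218.224.0)


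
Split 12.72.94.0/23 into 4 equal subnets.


New prefix = 23 + 2 = 25
Each subnet has 128 addresses
  12.72.94.0/25
  12.72.94.128/25
  12.72.95.0/25
  12.72.95.128/25
Subnets: 12.72.94.0/25, 12.72.94.128/25, 12.72.95.0/25, 12.72.95.128/25


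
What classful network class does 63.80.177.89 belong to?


First octet: 63
Binary: 00111111
0xxxxxxx -> Class A (1-126)
Class A, default mask 255.0.0.0 (/8)


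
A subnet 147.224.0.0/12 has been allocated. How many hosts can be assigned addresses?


Host bits = 32 - 12 = 20
Total addresses = 2^20 = 1048576
Usable = total - 2 (network and broadcast)
Usable hosts: 1048574


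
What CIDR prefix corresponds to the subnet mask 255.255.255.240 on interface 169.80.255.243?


Binary: 11111111.11111111.11111111.11110000
Count leading 1s
Prefix: /28


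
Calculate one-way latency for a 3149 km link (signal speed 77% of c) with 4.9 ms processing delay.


Speed = 0.77 * 3e5 km/s = 231000 km/s
Propagation delay = 3149 / 231000 = 0.0136 s = 13.632 ms
Processing delay = 4.9 ms
Total one-way latency = 18.532 ms


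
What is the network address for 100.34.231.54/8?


IP:   01100100.00100010.11100111.00110110
Mask: 11111111.00000000.00000000.00000000
AND operation:
Net:  01100100.00000000.00000000.00000000
Network: 100.0.0.0/8


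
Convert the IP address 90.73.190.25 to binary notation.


90 = 01011010
73 = 01001001
190 = 10111110
25 = 00011001
Binary: 01011010.01001001.10111110.00011001


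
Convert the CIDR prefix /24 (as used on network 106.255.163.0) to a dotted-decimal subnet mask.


/24 means 24 network bits, 8 host bits
Binary: 11111111111111111111111100000000
Mask: 255.255.255.0


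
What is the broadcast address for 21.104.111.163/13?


Network: 21.104.0.0/13
Host bits = 19
Set all host bits to 1:
Broadcast: 21.111.255.255


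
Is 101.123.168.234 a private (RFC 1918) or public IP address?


RFC 1918 private ranges:
  10.0.0.0/8 (10.0.0.0 - 10.255.255.255)
  172.16.0.0/12 (172.16.0.0 - 172.31.255.255)
  192.168.0.0/16 (192.168.0.0 - 192.168.255.255)
Public (not in any RFC 1918 range)


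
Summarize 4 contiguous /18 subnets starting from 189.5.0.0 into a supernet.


Original prefix: /18
Number of subnets: 4 = 2^2
New prefix = 18 - 2 = 16
Supernet: 189.5.0.0/16


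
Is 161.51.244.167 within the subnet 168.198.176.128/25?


Subnet network: 168.198.176.128
Test IP AND mask: 161.51.244.128
No, 161.51.244.167 is not in 168.198.176.128/25


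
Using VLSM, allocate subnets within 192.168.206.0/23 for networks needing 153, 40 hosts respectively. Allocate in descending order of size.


153 hosts -> /24 (254 usable): 192.168.206.0/24
40 hosts -> /26 (62 usable): 192.168.207.0/26
Allocation: 192.168.206.0/24 (153 hosts, 254 usable); 192.168.207.0/26 (40 hosts, 62 usable)


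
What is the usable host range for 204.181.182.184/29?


Network: 204.181.182.184
Broadcast: 204.181.182.191
First usable = network + 1
Last usable = broadcast - 1
Range: 204.181.182.185 to 204.181.182.190


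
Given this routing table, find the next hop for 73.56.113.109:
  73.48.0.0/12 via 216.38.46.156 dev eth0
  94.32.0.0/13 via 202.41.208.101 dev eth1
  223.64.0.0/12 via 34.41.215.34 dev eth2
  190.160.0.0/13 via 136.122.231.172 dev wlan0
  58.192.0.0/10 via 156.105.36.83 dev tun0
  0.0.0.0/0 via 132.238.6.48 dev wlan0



Longest prefix match for 73.56.113.109:
  /12 73.48.0.0: MATCH
  /13 94.32.0.0: no
  /12 223.64.0.0: no
  /13 190.160.0.0: no
  /10 58.192.0.0: no
  /0 0.0.0.0: MATCH
Selected: next-hop 216.38.46.156 via eth0 (matched /12)


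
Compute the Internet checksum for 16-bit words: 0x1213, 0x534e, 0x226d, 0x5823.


Sum all words (with carry folding):
+ 0x1213 = 0x1213
+ 0x534e = 0x6561
+ 0x226d = 0x87ce
+ 0x5823 = 0xdff1
One's complement: ~0xdff1
Checksum = 0x200e


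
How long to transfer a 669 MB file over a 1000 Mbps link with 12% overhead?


Effective throughput = 1000 * (1 - 12/100) = 880 Mbps
File size in Mb = 669 * 8 = 5352 Mb
Time = 5352 / 880
Time = 6.0818 seconds


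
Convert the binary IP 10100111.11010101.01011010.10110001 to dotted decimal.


10100111 = 167
11010101 = 213
01011010 = 90
10110001 = 177
IP: 167.213.90.177


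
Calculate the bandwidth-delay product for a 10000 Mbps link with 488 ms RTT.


BDP = bandwidth * RTT
= 10000 Mbps * 488 ms
= 10000 * 1e6 * 488 / 1000 bits
= 4880000000 bits
= 610000000 bytes
= 595703.125 KB
BDP = 4880000000 bits (610000000 bytes)


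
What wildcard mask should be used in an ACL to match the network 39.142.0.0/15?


Subnet mask: 255.254.0.0
Wildcard = 255.255.255.255 - subnet mask
255 - 255 = 0
255 - 254 = 1
255 - 0 = 255
255 - 0 = 255
Wildcard: 0.1.255.255


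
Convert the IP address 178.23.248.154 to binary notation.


178 = 10110010
23 = 00010111
248 = 11111000
154 = 10011010
Binary: 10110010.00010111.11111000.10011010


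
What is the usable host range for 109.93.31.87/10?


Network: 109.64.0.0
Broadcast: 109.127.255.255
First usable = network + 1
Last usable = broadcast - 1
Range: 109.64.0.1 to 109.127.255.254


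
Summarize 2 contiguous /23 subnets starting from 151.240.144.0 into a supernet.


Original prefix: /23
Number of subnets: 2 = 2^1
New prefix = 23 - 1 = 22
Supernet: 151.240.144.0/22


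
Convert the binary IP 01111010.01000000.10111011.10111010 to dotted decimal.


01111010 = 122
01000000 = 64
10111011 = 187
10111010 = 186
IP: 122.64.187.186


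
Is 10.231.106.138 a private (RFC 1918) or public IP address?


RFC 1918 private ranges:
  10.0.0.0/8 (10.0.0.0 - 10.255.255.255)
  172.16.0.0/12 (172.16.0.0 - 172.31.255.255)
  192.168.0.0/16 (192.168.0.0 - 192.168.255.255)
Private (in 10.0.0.0/8)


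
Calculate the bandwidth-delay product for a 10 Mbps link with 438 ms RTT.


BDP = bandwidth * RTT
= 10 Mbps * 438 ms
= 10 * 1e6 * 438 / 1000 bits
= 4380000 bits
= 547500 bytes
= 534.668 KB
BDP = 4380000 bits (547500 bytes)


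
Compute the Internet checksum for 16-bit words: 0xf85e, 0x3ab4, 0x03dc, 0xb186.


Sum all words (with carry folding):
+ 0xf85e = 0xf85e
+ 0x3ab4 = 0x3313
+ 0x03dc = 0x36ef
+ 0xb186 = 0xe875
One's complement: ~0xe875
Checksum = 0x178a


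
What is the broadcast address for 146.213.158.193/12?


Network: 146.208.0.0/12
Host bits = 20
Set all host bits to 1:
Broadcast: 146.223.255.255


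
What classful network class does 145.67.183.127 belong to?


First octet: 145
Binary: 10010001
10xxxxxx -> Class B (128-191)
Class B, default mask 255.255.0.0 (/16)


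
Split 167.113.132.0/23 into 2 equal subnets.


New prefix = 23 + 1 = 24
Each subnet has 256 addresses
  167.113.132.0/24
  167.113.133.0/24
Subnets: 167.113.132.0/24, 167.113.133.0/24


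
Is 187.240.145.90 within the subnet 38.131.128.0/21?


Subnet network: 38.131.128.0
Test IP AND mask: 187.240.144.0
No, 187.240.145.90 is not in 38.131.128.0/21


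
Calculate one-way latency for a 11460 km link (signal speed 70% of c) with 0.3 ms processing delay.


Speed = 0.7 * 3e5 km/s = 210000 km/s
Propagation delay = 11460 / 210000 = 0.0546 s = 54.5714 ms
Processing delay = 0.3 ms
Total one-way latency = 54.8714 ms


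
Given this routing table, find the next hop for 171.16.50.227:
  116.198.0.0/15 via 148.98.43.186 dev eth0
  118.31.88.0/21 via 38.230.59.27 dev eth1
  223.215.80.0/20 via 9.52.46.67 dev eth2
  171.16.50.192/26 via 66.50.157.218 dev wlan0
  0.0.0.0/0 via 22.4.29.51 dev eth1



Longest prefix match for 171.16.50.227:
  /15 116.198.0.0: no
  /21 118.31.88.0: no
  /20 223.215.80.0: no
  /26 171.16.50.192: MATCH
  /0 0.0.0.0: MATCH
Selected: next-hop 66.50.157.218 via wlan0 (matched /26)


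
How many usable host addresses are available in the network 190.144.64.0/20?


Host bits = 32 - 20 = 12
Total addresses = 2^12 = 4096
Usable = total - 2 (network and broadcast)
Usable hosts: 4094


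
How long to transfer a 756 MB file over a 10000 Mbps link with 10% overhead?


Effective throughput = 10000 * (1 - 10/100) = 9000 Mbps
File size in Mb = 756 * 8 = 6048 Mb
Time = 6048 / 9000
Time = 0.672 seconds


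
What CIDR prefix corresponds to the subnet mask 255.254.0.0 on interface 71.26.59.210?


Binary: 11111111.11111110.00000000.00000000
Count leading 1s
Prefix: /15


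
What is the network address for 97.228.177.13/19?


IP:   01100001.11100100.10110001.00001101
Mask: 11111111.11111111.11100000.00000000
AND operation:
Net:  01100001.11100100.10100000.00000000
Network: 97.228.160.0/19


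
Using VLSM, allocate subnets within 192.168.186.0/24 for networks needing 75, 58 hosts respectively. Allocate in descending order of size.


75 hosts -> /25 (126 usable): 192.168.186.0/25
58 hosts -> /26 (62 usable): 192.168.186.128/26
Allocation: 192.168.186.0/25 (75 hosts, 126 usable); 192.168.186.128/26 (58 hosts, 62 usable)


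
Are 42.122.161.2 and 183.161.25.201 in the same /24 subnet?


Mask: 255.255.255.0
42.122.161.2 AND mask = 42.122.161.0
183.161.25.201 AND mask = 183.161.25.0
No, different subnets (42.122.161.0 vs 183.161.25.0)


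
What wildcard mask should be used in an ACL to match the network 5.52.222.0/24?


Subnet mask: 255.255.255.0
Wildcard = 255.255.255.255 - subnet mask
255 - 255 = 0
255 - 255 = 0
255 - 255 = 0
255 - 0 = 255
Wildcard: 0.0.0.255


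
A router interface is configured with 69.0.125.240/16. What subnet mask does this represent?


/16 means 16 network bits, 16 host bits
Binary: 11111111111111110000000000000000
Mask: 255.255.0.0


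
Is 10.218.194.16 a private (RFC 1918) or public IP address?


RFC 1918 private ranges:
  10.0.0.0/8 (10.0.0.0 - 10.255.255.255)
  172.16.0.0/12 (172.16.0.0 - 172.31.255.255)
  192.168.0.0/16 (192.168.0.0 - 192.168.255.255)
Private (in 10.0.0.0/8)


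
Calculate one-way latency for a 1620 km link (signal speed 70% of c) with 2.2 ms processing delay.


Speed = 0.7 * 3e5 km/s = 210000 km/s
Propagation delay = 1620 / 210000 = 0.0077 s = 7.7143 ms
Processing delay = 2.2 ms
Total one-way latency = 9.9143 ms


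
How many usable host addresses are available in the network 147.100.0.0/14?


Host bits = 32 - 14 = 18
Total addresses = 2^18 = 262144
Usable = total - 2 (network and broadcast)
Usable hosts: 262142


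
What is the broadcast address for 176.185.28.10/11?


Network: 176.160.0.0/11
Host bits = 21
Set all host bits to 1:
Broadcast: 176.191.255.255


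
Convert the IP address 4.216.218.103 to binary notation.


4 = 00000100
216 = 11011000
218 = 11011010
103 = 01100111
Binary: 00000100.11011000.11011010.01100111


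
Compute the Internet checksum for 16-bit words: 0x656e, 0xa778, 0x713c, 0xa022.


Sum all words (with carry folding):
+ 0x656e = 0x656e
+ 0xa778 = 0x0ce7
+ 0x713c = 0x7e23
+ 0xa022 = 0x1e46
One's complement: ~0x1e46
Checksum = 0xe1b9


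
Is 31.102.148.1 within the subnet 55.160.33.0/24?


Subnet network: 55.160.33.0
Test IP AND mask: 31.102.148.0
No, 31.102.148.1 is not in 55.160.33.0/24


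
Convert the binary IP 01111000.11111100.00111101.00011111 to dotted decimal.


01111000 = 120
11111100 = 252
00111101 = 61
00011111 = 31
IP: 120.252.61.31


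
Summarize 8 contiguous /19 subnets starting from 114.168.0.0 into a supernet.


Original prefix: /19
Number of subnets: 8 = 2^3
New prefix = 19 - 3 = 16
Supernet: 114.168.0.0/16


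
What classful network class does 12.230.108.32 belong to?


First octet: 12
Binary: 00001100
0xxxxxxx -> Class A (1-126)
Class A, default mask 255.0.0.0 (/8)


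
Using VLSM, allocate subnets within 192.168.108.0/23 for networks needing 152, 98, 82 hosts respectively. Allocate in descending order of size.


152 hosts -> /24 (254 usable): 192.168.108.0/24
98 hosts -> /25 (126 usable): 192.168.109.0/25
82 hosts -> /25 (126 usable): 192.168.109.128/25
Allocation: 192.168.108.0/24 (152 hosts, 254 usable); 192.168.109.0/25 (98 hosts, 126 usable); 192.168.109.128/25 (82 hosts, 126 usable)


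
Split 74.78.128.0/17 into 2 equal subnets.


New prefix = 17 + 1 = 18
Each subnet has 16384 addresses
  74.78.128.0/18
  74.78.192.0/18
Subnets: 74.78.128.0/18, 74.78.192.0/18


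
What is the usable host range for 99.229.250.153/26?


Network: 99.229.250.128
Broadcast: 99.229.250.191
First usable = network + 1
Last usable = broadcast - 1
Range: 99.229.250.129 to 99.229.250.190


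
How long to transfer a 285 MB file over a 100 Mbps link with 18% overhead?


Effective throughput = 100 * (1 - 18/100) = 82 Mbps
File size in Mb = 285 * 8 = 2280 Mb
Time = 2280 / 82
Time = 27.8049 seconds


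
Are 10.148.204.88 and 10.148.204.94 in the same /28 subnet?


Mask: 255.255.255.240
10.148.204.88 AND mask = 10.148.204.80
10.148.204.94 AND mask = 10.148.204.80
Yes, same subnet (10.148.204.80)


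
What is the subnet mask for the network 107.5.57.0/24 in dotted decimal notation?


/24 means 24 network bits, 8 host bits
Binary: 11111111111111111111111100000000
Mask: 255.255.255.0


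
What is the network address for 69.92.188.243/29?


IP:   01000101.01011100.10111100.11110011
Mask: 11111111.11111111.11111111.11111000
AND operation:
Net:  01000101.01011100.10111100.11110000
Network: 69.92.188.240/29


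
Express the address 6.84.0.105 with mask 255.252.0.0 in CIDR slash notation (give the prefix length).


Binary: 11111111.11111100.00000000.00000000
Count leading 1s
Prefix: /14


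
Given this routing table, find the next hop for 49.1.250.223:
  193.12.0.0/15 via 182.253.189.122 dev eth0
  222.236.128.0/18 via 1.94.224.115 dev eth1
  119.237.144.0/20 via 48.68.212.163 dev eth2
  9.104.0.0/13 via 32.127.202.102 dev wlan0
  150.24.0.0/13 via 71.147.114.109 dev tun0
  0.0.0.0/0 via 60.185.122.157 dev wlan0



Longest prefix match for 49.1.250.223:
  /15 193.12.0.0: no
  /18 222.236.128.0: no
  /20 119.237.144.0: no
  /13 9.104.0.0: no
  /13 150.24.0.0: no
  /0 0.0.0.0: MATCH
Selected: next-hop 60.185.122.157 via wlan0 (matched /0)


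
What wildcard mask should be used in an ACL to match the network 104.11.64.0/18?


Subnet mask: 255.255.192.0
Wildcard = 255.255.255.255 - subnet mask
255 - 255 = 0
255 - 255 = 0
255 - 192 = 63
255 - 0 = 255
Wildcard: 0.0.63.255


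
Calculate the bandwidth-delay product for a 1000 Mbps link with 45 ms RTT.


BDP = bandwidth * RTT
= 1000 Mbps * 45 ms
= 1000 * 1e6 * 45 / 1000 bits
= 45000000 bits
= 5625000 bytes
= 5493.1641 KB
BDP = 45000000 bits (5625000 bytes)


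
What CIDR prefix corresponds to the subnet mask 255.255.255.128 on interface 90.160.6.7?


Binary: 11111111.11111111.11111111.10000000
Count leading 1s
Prefix: /25


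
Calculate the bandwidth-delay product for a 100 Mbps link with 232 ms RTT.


BDP = bandwidth * RTT
= 100 Mbps * 232 ms
= 100 * 1e6 * 232 / 1000 bits
= 23200000 bits
= 2900000 bytes
= 2832.0312 KB
BDP = 23200000 bits (2900000 bytes)


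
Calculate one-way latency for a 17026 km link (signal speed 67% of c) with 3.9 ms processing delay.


Speed = 0.67 * 3e5 km/s = 201000 km/s
Propagation delay = 17026 / 201000 = 0.0847 s = 84.7065 ms
Processing delay = 3.9 ms
Total one-way latency = 88.6065 ms


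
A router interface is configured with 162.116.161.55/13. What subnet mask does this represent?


/13 means 13 network bits, 19 host bits
Binary: 11111111111110000000000000000000
Mask: 255.248.0.0


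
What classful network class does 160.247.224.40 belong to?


First octet: 160
Binary: 10100000
10xxxxxx -> Class B (128-191)
Class B, default mask 255.255.0.0 (/16)


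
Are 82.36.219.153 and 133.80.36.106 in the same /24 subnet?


Mask: 255.255.255.0
82.36.219.153 AND mask = 82.36.219.0
133.80.36.106 AND mask = 133.80.36.0
No, different subnets (82.36.219.0 vs 133.80.36.0)


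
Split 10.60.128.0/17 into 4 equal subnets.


New prefix = 17 + 2 = 19
Each subnet has 8192 addresses
  10.60.128.0/19
  10.60.160.0/19
  10.60.192.0/19
  10.60.224.0/19
Subnets: 10.60.128.0/19, 10.60.160.0/19, 10.60.192.0/19, 10.60.224.0/19


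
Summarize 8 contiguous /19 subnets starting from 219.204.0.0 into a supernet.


Original prefix: /19
Number of subnets: 8 = 2^3
New prefix = 19 - 3 = 16
Supernet: 219.204.0.0/16


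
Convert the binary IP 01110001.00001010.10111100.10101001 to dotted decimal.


01110001 = 113
00001010 = 10
10111100 = 188
10101001 = 169
IP: 113.10.188.169


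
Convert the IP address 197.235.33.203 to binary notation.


197 = 11000101
235 = 11101011
33 = 00100001
203 = 11001011
Binary: 11000101.11101011.00100001.11001011


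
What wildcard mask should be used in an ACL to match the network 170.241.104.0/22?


Subnet mask: 255.255.252.0
Wildcard = 255.255.255.255 - subnet mask
255 - 255 = 0
255 - 255 = 0
255 - 252 = 3
255 - 0 = 255
Wildcard: 0.0.3.255


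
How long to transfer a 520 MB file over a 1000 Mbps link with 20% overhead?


Effective throughput = 1000 * (1 - 20/100) = 800 Mbps
File size in Mb = 520 * 8 = 4160 Mb
Time = 4160 / 800
Time = 5.2 seconds


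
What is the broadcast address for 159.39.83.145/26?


Network: 159.39.83.128/26
Host bits = 6
Set all host bits to 1:
Broadcast: 159.39.83.191


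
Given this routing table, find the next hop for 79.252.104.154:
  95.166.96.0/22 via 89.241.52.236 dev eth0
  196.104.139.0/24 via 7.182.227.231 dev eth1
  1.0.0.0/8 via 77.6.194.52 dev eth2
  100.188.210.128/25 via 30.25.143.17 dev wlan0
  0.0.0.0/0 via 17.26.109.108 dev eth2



Longest prefix match for 79.252.104.154:
  /22 95.166.96.0: no
  /24 196.104.139.0: no
  /8 1.0.0.0: no
  /25 100.188.210.128: no
  /0 0.0.0.0: MATCH
Selected: next-hop 17.26.109.108 via eth2 (matched /0)


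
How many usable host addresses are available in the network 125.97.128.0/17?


Host bits = 32 - 17 = 15
Total addresses = 2^15 = 32768
Usable = total - 2 (network and broadcast)
Usable hosts: 32766


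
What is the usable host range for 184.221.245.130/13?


Network: 184.216.0.0
Broadcast: 184.223.255.255
First usable = network + 1
Last usable = broadcast - 1
Range: 184.216.0.1 to 184.223.255.254


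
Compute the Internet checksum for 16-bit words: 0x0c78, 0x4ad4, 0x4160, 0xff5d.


Sum all words (with carry folding):
+ 0x0c78 = 0x0c78
+ 0x4ad4 = 0x574c
+ 0x4160 = 0x98ac
+ 0xff5d = 0x980a
One's complement: ~0x980a
Checksum = 0x67f5


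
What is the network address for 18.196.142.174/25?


IP:   00010010.11000100.10001110.10101110
Mask: 11111111.11111111.11111111.10000000
AND operation:
Net:  00010010.11000100.10001110.10000000
Network: 18.196.142.128/25


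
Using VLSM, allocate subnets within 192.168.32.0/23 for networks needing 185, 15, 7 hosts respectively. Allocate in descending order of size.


185 hosts -> /24 (254 usable): 192.168.32.0/24
15 hosts -> /27 (30 usable): 192.168.33.0/27
7 hosts -> /28 (14 usable): 192.168.33.32/28
Allocation: 192.168.32.0/24 (185 hosts, 254 usable); 192.168.33.0/27 (15 hosts, 30 usable); 192.168.33.32/28 (7 hosts, 14 usable)


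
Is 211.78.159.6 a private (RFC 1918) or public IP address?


RFC 1918 private ranges:
  10.0.0.0/8 (10.0.0.0 - 10.255.255.255)
  172.16.0.0/12 (172.16.0.0 - 172.31.255.255)
  192.168.0.0/16 (192.168.0.0 - 192.168.255.255)
Public (not in any RFC 1918 range)


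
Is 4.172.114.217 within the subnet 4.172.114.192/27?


Subnet network: 4.172.114.192
Test IP AND mask: 4.172.114.192
Yes, 4.172.114.217 is in 4.172.114.192/27


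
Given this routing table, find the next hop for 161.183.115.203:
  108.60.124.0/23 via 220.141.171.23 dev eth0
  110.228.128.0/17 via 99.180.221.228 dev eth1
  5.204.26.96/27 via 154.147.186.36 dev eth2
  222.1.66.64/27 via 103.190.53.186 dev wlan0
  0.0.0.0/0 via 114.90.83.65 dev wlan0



Longest prefix match for 161.183.115.203:
  /23 108.60.124.0: no
  /17 110.228.128.0: no
  /27 5.204.26.96: no
  /27 222.1.66.64: no
  /0 0.0.0.0: MATCH
Selected: next-hop 114.90.83.65 via wlan0 (matched /0)


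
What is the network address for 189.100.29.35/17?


IP:   10111101.01100100.00011101.00100011
Mask: 11111111.11111111.10000000.00000000
AND operation:
Net:  10111101.01100100.00000000.00000000
Network: 189.100.0.0/17


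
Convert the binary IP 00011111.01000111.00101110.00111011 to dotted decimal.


00011111 = 31
01000111 = 71
00101110 = 46
00111011 = 59
IP: 31.71.46.59


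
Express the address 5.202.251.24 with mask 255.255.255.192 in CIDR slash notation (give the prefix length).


Binary: 11111111.11111111.11111111.11000000
Count leading 1s
Prefix: /26


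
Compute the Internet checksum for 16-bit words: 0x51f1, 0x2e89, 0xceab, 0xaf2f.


Sum all words (with carry folding):
+ 0x51f1 = 0x51f1
+ 0x2e89 = 0x807a
+ 0xceab = 0x4f26
+ 0xaf2f = 0xfe55
One's complement: ~0xfe55
Checksum = 0x01aa


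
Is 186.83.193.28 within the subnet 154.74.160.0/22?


Subnet network: 154.74.160.0
Test IP AND mask: 186.83.192.0
No, 186.83.193.28 is not in 154.74.160.0/22


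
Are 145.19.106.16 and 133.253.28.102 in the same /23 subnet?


Mask: 255.255.254.0
145.19.106.16 AND mask = 145.19.106.0
133.253.28.102 AND mask = 133.253.28.0
No, different subnets (145.19.106.0 vs 133.253.28.0)


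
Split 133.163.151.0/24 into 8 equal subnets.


New prefix = 24 + 3 = 27
Each subnet has 32 addresses
  133.163.151.0/27
  133.163.151.32/27
  133.163.151.64/27
  133.163.151.96/27
  133.163.151.128/27
  133.163.151.160/27
  133.163.151.192/27
  133.163.151.224/27
Subnets: 133.163.151.0/27, 133.163.151.32/27, 133.163.151.64/27, 133.163.151.96/27, 133.163.151.128/27, 133.163.151.160/27, 133.163.151.192/27, 133.163.151.224/27


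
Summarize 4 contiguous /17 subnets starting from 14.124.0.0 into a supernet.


Original prefix: /17
Number of subnets: 4 = 2^2
New prefix = 17 - 2 = 15
Supernet: 14.124.0.0/15


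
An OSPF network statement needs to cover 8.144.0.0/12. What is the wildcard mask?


Subnet mask: 255.240.0.0
Wildcard = 255.255.255.255 - subnet mask
255 - 255 = 0
255 - 240 = 15
255 - 0 = 255
255 - 0 = 255
Wildcard: 0.15.255.255


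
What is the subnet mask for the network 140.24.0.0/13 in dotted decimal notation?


/13 means 13 network bits, 19 host bits
Binary: 11111111111110000000000000000000
Mask: 255.248.0.0


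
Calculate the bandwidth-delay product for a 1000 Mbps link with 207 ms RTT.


BDP = bandwidth * RTT
= 1000 Mbps * 207 ms
= 1000 * 1e6 * 207 / 1000 bits
= 207000000 bits
= 25875000 bytes
= 25268.5547 KB
BDP = 207000000 bits (25875000 bytes)


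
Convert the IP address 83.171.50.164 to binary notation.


83 = 01010011
171 = 10101011
50 = 00110010
164 = 10100100
Binary: 01010011.10101011.00110010.10100100


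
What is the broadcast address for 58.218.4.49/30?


Network: 58.218.4.48/30
Host bits = 2
Set all host bits to 1:
Broadcast: 58.218.4.51


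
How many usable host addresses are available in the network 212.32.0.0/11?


Host bits = 32 - 11 = 21
Total addresses = 2^21 = 2097152
Usable = total - 2 (network and broadcast)
Usable hosts: 2097150


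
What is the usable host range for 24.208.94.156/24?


Network: 24.208.94.0
Broadcast: 24.208.94.255
First usable = network + 1
Last usable = broadcast - 1
Range: 24.208.94.1 to 24.208.94.254


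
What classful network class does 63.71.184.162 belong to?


First octet: 63
Binary: 00111111
0xxxxxxx -> Class A (1-126)
Class A, default mask 255.0.0.0 (/8)


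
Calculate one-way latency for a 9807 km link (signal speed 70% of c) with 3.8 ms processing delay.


Speed = 0.7 * 3e5 km/s = 210000 km/s
Propagation delay = 9807 / 210000 = 0.0467 s = 46.7 ms
Processing delay = 3.8 ms
Total one-way latency = 50.5 ms


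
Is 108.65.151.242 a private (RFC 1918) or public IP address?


RFC 1918 private ranges:
  10.0.0.0/8 (10.0.0.0 - 10.255.255.255)
  172.16.0.0/12 (172.16.0.0 - 172.31.255.255)
  192.168.0.0/16 (192.168.0.0 - 192.168.255.255)
Public (not in any RFC 1918 range)


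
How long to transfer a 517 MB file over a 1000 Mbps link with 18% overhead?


Effective throughput = 1000 * (1 - 18/100) = 820.0 Mbps
File size in Mb = 517 * 8 = 4136 Mb
Time = 4136 / 820.0
Time = 5.0439 seconds


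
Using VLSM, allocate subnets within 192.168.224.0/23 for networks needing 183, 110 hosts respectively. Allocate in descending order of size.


183 hosts -> /24 (254 usable): 192.168.224.0/24
110 hosts -> /25 (126 usable): 192.168.225.0/25
Allocation: 192.168.224.0/24 (183 hosts, 254 usable); 192.168.225.0/25 (110 hosts, 126 usable)


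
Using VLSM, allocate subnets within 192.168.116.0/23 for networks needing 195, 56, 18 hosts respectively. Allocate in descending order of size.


195 hosts -> /24 (254 usable): 192.168.116.0/24
56 hosts -> /26 (62 usable): 192.168.117.0/26
18 hosts -> /27 (30 usable): 192.168.117.64/27
Allocation: 192.168.116.0/24 (195 hosts, 254 usable); 192.168.117.0/26 (56 hosts, 62 usable); 192.168.117.64/27 (18 hosts, 30 usable)


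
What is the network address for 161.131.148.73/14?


IP:   10100001.10000011.10010100.01001001
Mask: 11111111.11111100.00000000.00000000
AND operation:
Net:  10100001.10000000.00000000.00000000
Network: 161.128.0.0/14


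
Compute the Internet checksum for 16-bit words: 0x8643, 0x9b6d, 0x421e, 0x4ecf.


Sum all words (with carry folding):
+ 0x8643 = 0x8643
+ 0x9b6d = 0x21b1
+ 0x421e = 0x63cf
+ 0x4ecf = 0xb29e
One's complement: ~0xb29e
Checksum = 0x4d61


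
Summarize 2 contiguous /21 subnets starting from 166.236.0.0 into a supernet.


Original prefix: /21
Number of subnets: 2 = 2^1
New prefix = 21 - 1 = 20
Supernet: 166.236.0.0/20


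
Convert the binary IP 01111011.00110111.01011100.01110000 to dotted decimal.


01111011 = 123
00110111 = 55
01011100 = 92
01110000 = 112
IP: 123.55.92.112


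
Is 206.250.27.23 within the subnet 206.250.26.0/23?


Subnet network: 206.250.26.0
Test IP AND mask: 206.250.26.0
Yes, 206.250.27.23 is in 206.250.26.0/23


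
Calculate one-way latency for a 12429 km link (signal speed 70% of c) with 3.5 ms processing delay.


Speed = 0.7 * 3e5 km/s = 210000 km/s
Propagation delay = 12429 / 210000 = 0.0592 s = 59.1857 ms
Processing delay = 3.5 ms
Total one-way latency = 62.6857 ms


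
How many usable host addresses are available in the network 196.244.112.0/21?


Host bits = 32 - 21 = 11
Total addresses = 2^11 = 2048
Usable = total - 2 (network and broadcast)
Usable hosts: 2046


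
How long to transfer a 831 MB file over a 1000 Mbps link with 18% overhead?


Effective throughput = 1000 * (1 - 18/100) = 820.0 Mbps
File size in Mb = 831 * 8 = 6648 Mb
Time = 6648 / 820.0
Time = 8.1073 seconds


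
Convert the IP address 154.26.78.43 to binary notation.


154 = 10011010
26 = 00011010
78 = 01001110
43 = 00101011
Binary: 10011010.00011010.01001110.00101011


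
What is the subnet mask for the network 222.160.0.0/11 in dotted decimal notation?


/11 means 11 network bits, 21 host bits
Binary: 11111111111000000000000000000000
Mask: 255.224.0.0


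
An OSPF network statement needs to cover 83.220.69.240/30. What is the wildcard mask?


Subnet mask: 255.255.255.252
Wildcard = 255.255.255.255 - subnet mask
255 - 255 = 0
255 - 255 = 0
255 - 255 = 0
255 - 252 = 3
Wildcard: 0.0.0.3


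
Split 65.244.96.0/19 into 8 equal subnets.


New prefix = 19 + 3 = 22
Each subnet has 1024 addresses
  65.244.96.0/22
  65.244.100.0/22
  65.244.104.0/22
  65.244.108.0/22
  65.244.112.0/22
  65.244.116.0/22
  65.244.120.0/22
  65.244.124.0/22
Subnets: 65.244.96.0/22, 65.244.100.0/22, 65.244.104.0/22, 65.244.108.0/22, 65.244.112.0/22, 65.244.116.0/22, 65.244.120.0/22, 65.244.124.0/22


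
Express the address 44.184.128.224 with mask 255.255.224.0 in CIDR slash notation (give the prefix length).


Binary: 11111111.11111111.11100000.00000000
Count leading 1s
Prefix: /19


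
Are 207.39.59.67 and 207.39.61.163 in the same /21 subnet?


Mask: 255.255.248.0
207.39.59.67 AND mask = 207.39.56.0
207.39.61.163 AND mask = 207.39.56.0
Yes, same subnet (207.39.56.0)


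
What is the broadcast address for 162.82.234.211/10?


Network: 162.64.0.0/10
Host bits = 22
Set all host bits to 1:
Broadcast: 162.127.255.255


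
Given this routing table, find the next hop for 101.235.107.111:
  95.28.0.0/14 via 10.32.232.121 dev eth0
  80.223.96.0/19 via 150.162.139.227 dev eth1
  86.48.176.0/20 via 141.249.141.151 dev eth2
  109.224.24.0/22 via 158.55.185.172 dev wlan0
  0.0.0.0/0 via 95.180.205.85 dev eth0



Longest prefix match for 101.235.107.111:
  /14 95.28.0.0: no
  /19 80.223.96.0: no
  /20 86.48.176.0: no
  /22 109.224.24.0: no
  /0 0.0.0.0: MATCH
Selected: next-hop 95.180.205.85 via eth0 (matched /0)


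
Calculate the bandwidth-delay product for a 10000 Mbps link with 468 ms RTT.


BDP = bandwidth * RTT
= 10000 Mbps * 468 ms
= 10000 * 1e6 * 468 / 1000 bits
= 4680000000 bits
= 585000000 bytes
= 571289.0625 KB
BDP = 4680000000 bits (585000000 bytes)


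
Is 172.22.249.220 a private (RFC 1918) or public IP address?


RFC 1918 private ranges:
  10.0.0.0/8 (10.0.0.0 - 10.255.255.255)
  172.16.0.0/12 (172.16.0.0 - 172.31.255.255)
  192.168.0.0/16 (192.168.0.0 - 192.168.255.255)
Private (in 172.16.0.0/12)


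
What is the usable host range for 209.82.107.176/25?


Network: 209.82.107.128
Broadcast: 209.82.107.255
First usable = network + 1
Last usable = broadcast - 1
Range: 209.82.107.129 to 209.82.107.254


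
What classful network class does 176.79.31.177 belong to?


First octet: 176
Binary: 10110000
10xxxxxx -> Class B (128-191)
Class B, default mask 255.255.0.0 (/16)


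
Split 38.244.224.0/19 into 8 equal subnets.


New prefix = 19 + 3 = 22
Each subnet has 1024 addresses
  38.244.224.0/22
  38.244.228.0/22
  38.244.232.0/22
  38.244.236.0/22
  38.244.240.0/22
  38.244.244.0/22
  38.244.248.0/22
  38.244.252.0/22
Subnets: 38.244.224.0/22, 38.244.228.0/22, 38.244.232.0/22, 38.244.236.0/22, 38.244.240.0/22, 38.244.244.0/22, 38.244.248.0/22, 38.244.252.0/22


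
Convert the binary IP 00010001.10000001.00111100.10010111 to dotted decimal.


00010001 = 17
10000001 = 129
00111100 = 60
10010111 = 151
IP: 17.129.60.151


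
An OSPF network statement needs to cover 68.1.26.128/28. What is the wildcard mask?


Subnet mask: 255.255.255.240
Wildcard = 255.255.255.255 - subnet mask
255 - 255 = 0
255 - 255 = 0
255 - 255 = 0
255 - 240 = 15
Wildcard: 0.0.0.15


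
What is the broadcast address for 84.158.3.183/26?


Network: 84.158.3.128/26
Host bits = 6
Set all host bits to 1:
Broadcast: 84.158.3.191


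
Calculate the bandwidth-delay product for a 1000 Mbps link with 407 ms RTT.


BDP = bandwidth * RTT
= 1000 Mbps * 407 ms
= 1000 * 1e6 * 407 / 1000 bits
= 407000000 bits
= 50875000 bytes
= 49682.6172 KB
BDP = 407000000 bits (50875000 bytes)


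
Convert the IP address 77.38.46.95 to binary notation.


77 = 01001101
38 = 00100110
46 = 00101110
95 = 01011111
Binary: 01001101.00100110.00101110.01011111


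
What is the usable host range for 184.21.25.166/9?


Network: 184.0.0.0
Broadcast: 184.127.255.255
First usable = network + 1
Last usable = broadcast - 1
Range: 184.0.0.1 to 184.127.255.254


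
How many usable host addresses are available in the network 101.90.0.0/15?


Host bits = 32 - 15 = 17
Total addresses = 2^17 = 131072
Usable = total - 2 (network and broadcast)
Usable hosts: 131070


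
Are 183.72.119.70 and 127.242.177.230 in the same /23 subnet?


Mask: 255.255.254.0
183.72.119.70 AND mask = 183.72.118.0
127.242.177.230 AND mask = 127.242.176.0
No, different subnets (183.72.118.0 vs 127.242.176.0)


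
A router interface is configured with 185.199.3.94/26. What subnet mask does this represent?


/26 means 26 network bits, 6 host bits
Binary: 11111111111111111111111111000000
Mask: 255.255.255.192


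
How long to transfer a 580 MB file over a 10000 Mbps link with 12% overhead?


Effective throughput = 10000 * (1 - 12/100) = 8800 Mbps
File size in Mb = 580 * 8 = 4640 Mb
Time = 4640 / 8800
Time = 0.5273 seconds


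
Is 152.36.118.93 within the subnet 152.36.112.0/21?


Subnet network: 152.36.112.0
Test IP AND mask: 152.36.112.0
Yes, 152.36.118.93 is in 152.36.112.0/21


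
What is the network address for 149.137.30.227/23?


IP:   10010101.10001001.00011110.11100011
Mask: 11111111.11111111.11111110.00000000
AND operation:
Net:  10010101.10001001.00011110.00000000
Network: 149.137.30.0/23


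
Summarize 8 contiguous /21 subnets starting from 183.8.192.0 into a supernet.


Original prefix: /21
Number of subnets: 8 = 2^3
New prefix = 21 - 3 = 18
Supernet: 183.8.192.0/18


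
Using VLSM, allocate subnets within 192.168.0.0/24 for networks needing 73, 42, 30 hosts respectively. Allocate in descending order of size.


73 hosts -> /25 (126 usable): 192.168.0.0/25
42 hosts -> /26 (62 usable): 192.168.0.128/26
30 hosts -> /27 (30 usable): 192.168.0.192/27
Allocation: 192.168.0.0/25 (73 hosts, 126 usable); 192.168.0.128/26 (42 hosts, 62 usable); 192.168.0.192/27 (30 hosts, 30 usable)


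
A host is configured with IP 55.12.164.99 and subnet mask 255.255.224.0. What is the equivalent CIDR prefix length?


Binary: 11111111.11111111.11100000.00000000
Count leading 1s
Prefix: /19


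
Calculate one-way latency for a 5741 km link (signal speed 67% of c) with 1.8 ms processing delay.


Speed = 0.67 * 3e5 km/s = 201000 km/s
Propagation delay = 5741 / 201000 = 0.0286 s = 28.5622 ms
Processing delay = 1.8 ms
Total one-way latency = 30.3622 ms


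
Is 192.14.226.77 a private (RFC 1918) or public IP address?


RFC 1918 private ranges:
  10.0.0.0/8 (10.0.0.0 - 10.255.255.255)
  172.16.0.0/12 (172.16.0.0 - 172.31.255.255)
  192.168.0.0/16 (192.168.0.0 - 192.168.255.255)
Public (not in any RFC 1918 range)


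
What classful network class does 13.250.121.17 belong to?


First octet: 13
Binary: 00001101
0xxxxxxx -> Class A (1-126)
Class A, default mask 255.0.0.0 (/8)


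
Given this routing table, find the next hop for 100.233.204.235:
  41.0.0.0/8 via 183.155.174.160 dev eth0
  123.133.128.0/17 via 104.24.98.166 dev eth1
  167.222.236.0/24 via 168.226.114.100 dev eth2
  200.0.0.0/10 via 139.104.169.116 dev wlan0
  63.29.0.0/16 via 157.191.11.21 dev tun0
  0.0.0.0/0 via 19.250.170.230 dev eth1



Longest prefix match for 100.233.204.235:
  /8 41.0.0.0: no
  /17 123.133.128.0: no
  /24 167.222.236.0: no
  /10 200.0.0.0: no
  /16 63.29.0.0: no
  /0 0.0.0.0: MATCH
Selected: next-hop 19.250.170.230 via eth1 (matched /0)


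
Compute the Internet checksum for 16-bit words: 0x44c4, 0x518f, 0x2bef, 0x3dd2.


Sum all words (with carry folding):
+ 0x44c4 = 0x44c4
+ 0x518f = 0x9653
+ 0x2bef = 0xc242
+ 0x3dd2 = 0x0015
One's complement: ~0x0015
Checksum = 0xffea


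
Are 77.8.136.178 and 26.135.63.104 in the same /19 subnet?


Mask: 255.255.224.0
77.8.136.178 AND mask = 77.8.128.0
26.135.63.104 AND mask = 26.135.32.0
No, different subnets (77.8.128.0 vs 26.135.32.0)


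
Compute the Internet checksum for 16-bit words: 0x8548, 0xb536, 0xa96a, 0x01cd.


Sum all words (with carry folding):
+ 0x8548 = 0x8548
+ 0xb536 = 0x3a7f
+ 0xa96a = 0xe3e9
+ 0x01cd = 0xe5b6
One's complement: ~0xe5b6
Checksum = 0x1a49


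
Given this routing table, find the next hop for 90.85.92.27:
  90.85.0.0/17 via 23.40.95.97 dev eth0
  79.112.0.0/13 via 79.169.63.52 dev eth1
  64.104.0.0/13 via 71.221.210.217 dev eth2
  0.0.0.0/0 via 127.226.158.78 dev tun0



Longest prefix match for 90.85.92.27:
  /17 90.85.0.0: MATCH
  /13 79.112.0.0: no
  /13 64.104.0.0: no
  /0 0.0.0.0: MATCH
Selected: next-hop 23.40.95.97 via eth0 (matched /17)
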